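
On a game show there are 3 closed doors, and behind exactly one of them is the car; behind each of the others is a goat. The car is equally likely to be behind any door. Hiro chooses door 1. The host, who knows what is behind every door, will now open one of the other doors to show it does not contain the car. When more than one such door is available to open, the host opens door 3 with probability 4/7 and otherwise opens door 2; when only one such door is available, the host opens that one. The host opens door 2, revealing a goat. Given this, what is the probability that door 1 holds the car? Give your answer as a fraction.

Consider each possible location of the car in turn.
If it is behind door 1 (prior 1/3): door 3 is available but not opened, probability 3/7; weight (1/3)·(3/7) = 1/7.
If it is behind door 2 (prior 1/3): the host opened door 2, so this case is ruled out; weight (1/3)·0 = 0.
If it is behind door 3 (prior 1/3): only door 2 is available, probability 1; weight (1/3)·1 = 1/3.
The weights sum to 10/21.
So P(the car behind door 1 | the host opened door 2) = (1/7) / (10/21) = 3/10.

3/10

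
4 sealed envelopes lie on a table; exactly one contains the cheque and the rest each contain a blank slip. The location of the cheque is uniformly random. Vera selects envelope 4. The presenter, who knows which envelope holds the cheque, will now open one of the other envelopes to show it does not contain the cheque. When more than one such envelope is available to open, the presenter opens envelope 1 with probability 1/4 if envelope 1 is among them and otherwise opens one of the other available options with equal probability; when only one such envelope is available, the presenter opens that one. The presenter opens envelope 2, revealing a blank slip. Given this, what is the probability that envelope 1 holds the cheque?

4/13

Apply Bayes' rule, conditioning on where the cheque actually is.
If it is in envelope 1 (prior 1/4): envelope 1 holds the prize so is unavailable; the presenter chooses uniformly among the 2 others, probability 1/2; weight (1/4)·(1/2) = 1/8.
If it is in envelope 2 (prior 1/4): the presenter opened envelope 2, so this case is ruled out; weight (1/4)·0 = 0.
If it is in envelope 3 (prior 1/4): envelope 1 is available but not opened, probability 3/4; weight (1/4)·(3/4) = 3/16.
If it is in envelope 4 (prior 1/4): envelope 1 is available but not opened; envelope 2 gets probability (1 − 1/4)/2 = 3/8; weight (1/4)·(3/8) = 3/32.
The weights sum to 13/32.
So P(the cheque in envelope 1 | the presenter opened envelope 2) = (1/8) / (13/32) = 4/13.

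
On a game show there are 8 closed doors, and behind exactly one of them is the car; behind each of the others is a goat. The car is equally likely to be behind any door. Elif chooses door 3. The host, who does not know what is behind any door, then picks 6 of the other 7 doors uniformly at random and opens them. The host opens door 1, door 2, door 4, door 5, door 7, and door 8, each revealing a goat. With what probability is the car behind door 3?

1/2

Condition on the true location of the car.
If it is behind any of doors 1, 2, 4, 5, 7, and 8 (prior 1/8 each): that door was opened and seen not to hold the prize — ruled out; weight (1/8)·0 = 0 each.
If it is behind either of doors 3 and 6 (prior 1/8 each): the host picks exactly this set with probability 1/7 regardless, and none is the prize; weight (1/8)·(1/7) = 1/56 each.
The weights sum to 1/28.
So P(the car behind door 3 | the host opened door 1, door 2, door 4, door 5, door 7, and door 8) = (1/56) / (1/28) = 1/2.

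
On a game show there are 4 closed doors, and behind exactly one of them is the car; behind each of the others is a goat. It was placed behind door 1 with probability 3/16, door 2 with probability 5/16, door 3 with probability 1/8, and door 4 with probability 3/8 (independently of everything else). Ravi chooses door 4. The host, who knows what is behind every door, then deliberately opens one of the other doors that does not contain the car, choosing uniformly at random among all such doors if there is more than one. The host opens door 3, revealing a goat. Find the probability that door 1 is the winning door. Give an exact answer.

1/4

Apply Bayes' rule, conditioning on where the car actually is.
If it is behind door 1 (prior 3/16): the host has 2 equally likely choices, so probability 1/2; weight (3/16)·(1/2) = 3/32.
If it is behind door 2 (prior 5/16): the host has 2 equally likely choices, so probability 1/2; weight (5/16)·(1/2) = 5/32.
If it is behind door 3 (prior 1/8): the host opened door 3, so this case is ruled out; weight (1/8)·0 = 0.
If it is behind door 4 (prior 3/8): the host has 3 equally likely choices, so probability 1/3; weight (3/8)·(1/3) = 1/8.
The weights sum to 3/8.
So P(the car behind door 1 | the host opened door 3) = (3/32) / (3/8) = 1/4.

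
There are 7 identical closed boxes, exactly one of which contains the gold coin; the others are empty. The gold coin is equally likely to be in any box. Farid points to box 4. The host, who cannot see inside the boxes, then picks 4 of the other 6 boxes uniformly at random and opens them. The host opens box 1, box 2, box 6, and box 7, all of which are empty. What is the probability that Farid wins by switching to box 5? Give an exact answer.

Apply Bayes' rule, conditioning on where the gold coin actually is.
If it is in any of boxes 1, 2, 6, and 7 (prior 1/7 each): that box was opened and seen not to hold the prize — ruled out; weight (1/7)·0 = 0 each.
If it is in any of boxes 3, 4, and 5 (prior 1/7 each): the host picks exactly this set with probability 1/15 regardless, and none is the prize; weight (1/7)·(1/15) = 1/105 each.
The weights sum to 1/35.
So P(the gold coin in box 5 | the host opened box 1, box 2, box 6, and box 7) = (1/105) / (1/35) = 1/3.

1/3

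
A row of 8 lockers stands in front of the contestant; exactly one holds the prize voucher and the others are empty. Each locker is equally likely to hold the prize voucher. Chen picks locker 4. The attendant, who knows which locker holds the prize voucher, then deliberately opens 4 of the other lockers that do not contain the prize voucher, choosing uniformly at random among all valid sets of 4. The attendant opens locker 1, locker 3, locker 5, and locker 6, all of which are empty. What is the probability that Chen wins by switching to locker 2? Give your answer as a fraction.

7/24

Consider each possible location of the prize voucher in turn.
If it is in any of lockers 1, 3, 5, and 6 (prior 1/8 each): that locker was opened and seen not to hold the prize — ruled out; weight (1/8)·0 = 0 each.
If it is in any of lockers 2, 7, and 8 (prior 1/8 each): the attendant has 15 equally likely choices, so probability 1/15; weight (1/8)·(1/15) = 1/120 each.
If it is in locker 4 (prior 1/8): the attendant has 35 equally likely choices, so probability 1/35; weight (1/8)·(1/35) = 1/280.
The weights sum to 1/35.
So P(the prize voucher in locker 2 | the attendant opened locker 1, locker 3, locker 5, and locker 6) = (1/120) / (1/35) = 7/24.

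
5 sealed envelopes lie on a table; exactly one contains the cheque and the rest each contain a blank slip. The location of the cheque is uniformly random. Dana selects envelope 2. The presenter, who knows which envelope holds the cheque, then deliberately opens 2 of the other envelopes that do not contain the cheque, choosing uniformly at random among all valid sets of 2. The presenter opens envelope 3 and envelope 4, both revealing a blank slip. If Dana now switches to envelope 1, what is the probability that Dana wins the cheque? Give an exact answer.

Apply Bayes' rule, conditioning on where the cheque actually is.
If it is in either of envelopes 1 and 5 (prior 1/5 each): the presenter has 3 equally likely choices, so probability 1/3; weight (1/5)·(1/3) = 1/15 each.
If it is in envelope 2 (prior 1/5): the presenter has 6 equally likely choices, so probability 1/6; weight (1/5)·(1/6) = 1/30.
If it is in either of envelopes 3 and 4 (prior 1/5 each): that envelope was opened and seen not to hold the prize — ruled out; weight (1/5)·0 = 0 each.
The weights sum to 1/6.
So P(the cheque in envelope 1 | the presenter opened envelope 3 and envelope 4) = (1/15) / (1/6) = 2/5.

2/5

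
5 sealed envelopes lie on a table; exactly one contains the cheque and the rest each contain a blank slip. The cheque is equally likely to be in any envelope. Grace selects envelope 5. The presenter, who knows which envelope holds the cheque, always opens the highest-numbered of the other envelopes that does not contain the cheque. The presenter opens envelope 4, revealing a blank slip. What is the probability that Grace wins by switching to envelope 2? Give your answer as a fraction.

1/4

Apply Bayes' rule, conditioning on where the cheque actually is.
If it is in any of envelopes 1, 2, 3, and 5 (prior 1/5 each): envelope 4 is the highest-numbered option available, probability 1; weight (1/5)·1 = 1/5 each.
If it is in envelope 4 (prior 1/5): the presenter opened envelope 4, so this case is ruled out; weight (1/5)·0 = 0.
The weights sum to 4/5.
So P(the cheque in envelope 2 | the presenter opened envelope 4) = (1/5) / (4/5) = 1/4.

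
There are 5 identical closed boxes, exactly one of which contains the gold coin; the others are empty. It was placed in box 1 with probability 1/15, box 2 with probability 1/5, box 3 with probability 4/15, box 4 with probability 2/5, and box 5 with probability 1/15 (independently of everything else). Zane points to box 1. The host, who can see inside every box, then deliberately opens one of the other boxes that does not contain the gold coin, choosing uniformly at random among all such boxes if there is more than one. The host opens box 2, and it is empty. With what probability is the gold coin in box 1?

3/47

Consider each possible location of the gold coin in turn.
If it is in box 1 (prior 1/15): the host has 4 equally likely choices, so probability 1/4; weight (1/15)·(1/4) = 1/60.
If it is in box 2 (prior 1/5): the host opened box 2, so this case is ruled out; weight (1/5)·0 = 0.
If it is in box 3 (prior 4/15): the host has 3 equally likely choices, so probability 1/3; weight (4/15)·(1/3) = 4/45.
If it is in box 4 (prior 2/5): the host has 3 equally likely choices, so probability 1/3; weight (2/5)·(1/3) = 2/15.
If it is in box 5 (prior 1/15): the host has 3 equally likely choices, so probability 1/3; weight (1/15)·(1/3) = 1/45.
The weights sum to 47/180.
So P(the gold coin in box 1 | the host opened box 2) = (1/60) / (47/180) = 3/47.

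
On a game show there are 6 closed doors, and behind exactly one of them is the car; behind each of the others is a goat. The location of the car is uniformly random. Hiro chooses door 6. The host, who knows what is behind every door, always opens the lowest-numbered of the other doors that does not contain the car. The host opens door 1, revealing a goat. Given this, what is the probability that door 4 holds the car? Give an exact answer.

1/5

Condition on the true location of the car.
If it is behind door 1 (prior 1/6): the host opened door 1, so this case is ruled out; weight (1/6)·0 = 0.
If it is behind any of doors 2, 3, 4, 5, and 6 (prior 1/6 each): door 1 is the lowest-numbered option available, probability 1; weight (1/6)·1 = 1/6 each.
The weights sum to 5/6.
So P(the car behind door 4 | the host opened door 1) = (1/6) / (5/6) = 1/5.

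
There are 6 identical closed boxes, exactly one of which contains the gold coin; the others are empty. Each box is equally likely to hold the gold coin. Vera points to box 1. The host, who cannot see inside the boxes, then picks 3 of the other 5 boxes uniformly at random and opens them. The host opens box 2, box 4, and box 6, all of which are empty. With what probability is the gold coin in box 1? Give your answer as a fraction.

1/3

Because the host chose which boxes to open without knowing where the gold coin is, the choice is independent of the prize location. Learning that none of the 3 opened boxes holds the gold coin simply rules out those 3 locations and leaves the remaining 3 boxes still equally likely by symmetry.
So P(the gold coin in box 1) = 1/3.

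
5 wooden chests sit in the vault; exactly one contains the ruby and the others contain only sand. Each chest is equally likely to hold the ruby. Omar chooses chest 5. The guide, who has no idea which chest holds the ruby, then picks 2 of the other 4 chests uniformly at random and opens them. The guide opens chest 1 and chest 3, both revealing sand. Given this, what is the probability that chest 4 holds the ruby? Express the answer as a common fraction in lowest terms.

1/3

Consider each possible location of the ruby in turn.
If it is in either of chests 1 and 3 (prior 1/5 each): that chest was opened and seen not to hold the prize — ruled out; weight (1/5)·0 = 0 each.
If it is in any of chests 2, 4, and 5 (prior 1/5 each): the guide picks exactly this set with probability 1/6 regardless, and none is the prize; weight (1/5)·(1/6) = 1/30 each.
The weights sum to 1/10.
So P(the ruby in chest 4 | the guide opened chest 1 and chest 3) = (1/30) / (1/10) = 1/3.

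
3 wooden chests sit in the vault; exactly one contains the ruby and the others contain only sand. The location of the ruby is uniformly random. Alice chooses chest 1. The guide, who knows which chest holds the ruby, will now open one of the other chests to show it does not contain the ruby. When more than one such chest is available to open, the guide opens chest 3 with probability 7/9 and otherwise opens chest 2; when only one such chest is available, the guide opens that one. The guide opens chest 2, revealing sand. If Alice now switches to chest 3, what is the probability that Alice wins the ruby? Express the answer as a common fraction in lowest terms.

9/11

Apply Bayes' rule, conditioning on where the ruby actually is.
If it is in chest 1 (prior 1/3): chest 3 is available but not opened, probability 2/9; weight (1/3)·(2/9) = 2/27.
If it is in chest 2 (prior 1/3): the guide opened chest 2, so this case is ruled out; weight (1/3)·0 = 0.
If it is in chest 3 (prior 1/3): only chest 2 is available, probability 1; weight (1/3)·1 = 1/3.
The weights sum to 11/27.
So P(the ruby in chest 3 | the guide opened chest 2) = (1/3) / (11/27) = 9/11.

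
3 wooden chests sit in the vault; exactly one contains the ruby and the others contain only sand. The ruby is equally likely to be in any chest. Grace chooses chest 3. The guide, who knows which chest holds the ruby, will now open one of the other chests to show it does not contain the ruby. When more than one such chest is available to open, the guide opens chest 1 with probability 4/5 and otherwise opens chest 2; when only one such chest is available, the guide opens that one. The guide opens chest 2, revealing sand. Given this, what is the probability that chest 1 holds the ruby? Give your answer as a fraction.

Apply Bayes' rule, conditioning on where the ruby actually is.
If it is in chest 1 (prior 1/3): only chest 2 is available, probability 1; weight (1/3)·1 = 1/3.
If it is in chest 2 (prior 1/3): the guide opened chest 2, so this case is ruled out; weight (1/3)·0 = 0.
If it is in chest 3 (prior 1/3): chest 1 is available but not opened, probability 1/5; weight (1/3)·(1/5) = 1/15.
The weights sum to 2/5.
So P(the ruby in chest 1 | the guide opened chest 2) = (1/3) / (2/5) = 5/6.

5/6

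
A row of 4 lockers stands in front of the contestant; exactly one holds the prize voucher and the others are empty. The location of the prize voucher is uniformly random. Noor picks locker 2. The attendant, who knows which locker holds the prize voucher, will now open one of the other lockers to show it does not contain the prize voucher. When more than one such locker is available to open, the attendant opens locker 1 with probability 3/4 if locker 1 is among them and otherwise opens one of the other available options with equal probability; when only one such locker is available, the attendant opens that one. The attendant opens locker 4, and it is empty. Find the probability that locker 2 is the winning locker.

1/7

Consider each possible location of the prize voucher in turn.
If it is in locker 1 (prior 1/4): locker 1 holds the prize so is unavailable; the attendant chooses uniformly among the 2 others, probability 1/2; weight (1/4)·(1/2) = 1/8.
If it is in locker 2 (prior 1/4): locker 1 is available but not opened; locker 4 gets probability (1 − 3/4)/2 = 1/8; weight (1/4)·(1/8) = 1/32.
If it is in locker 3 (prior 1/4): locker 1 is available but not opened, probability 1/4; weight (1/4)·(1/4) = 1/16.
If it is in locker 4 (prior 1/4): the attendant opened locker 4, so this case is ruled out; weight (1/4)·0 = 0.
The weights sum to 7/32.
So P(the prize voucher in locker 2 | the attendant opened locker 4) = (1/32) / (7/32) = 1/7.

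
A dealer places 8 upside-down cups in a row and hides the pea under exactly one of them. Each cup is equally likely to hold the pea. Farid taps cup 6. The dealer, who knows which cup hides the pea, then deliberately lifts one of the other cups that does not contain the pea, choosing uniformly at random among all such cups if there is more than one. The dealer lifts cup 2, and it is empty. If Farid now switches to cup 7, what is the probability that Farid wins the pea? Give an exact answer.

Apply Bayes' rule, conditioning on where the pea actually is.
If it is under any of cups 1, 3, 4, 5, 7, and 8 (prior 1/8 each): the dealer has 6 equally likely choices, so probability 1/6; weight (1/8)·(1/6) = 1/48 each.
If it is under cup 2 (prior 1/8): the dealer opened cup 2, so this case is ruled out; weight (1/8)·0 = 0.
If it is under cup 6 (prior 1/8): the dealer has 7 equally likely choices, so probability 1/7; weight (1/8)·(1/7) = 1/56.
The weights sum to 1/7.
So P(the pea under cup 7 | the dealer opened cup 2) = (1/48) / (1/7) = 7/48.

7/48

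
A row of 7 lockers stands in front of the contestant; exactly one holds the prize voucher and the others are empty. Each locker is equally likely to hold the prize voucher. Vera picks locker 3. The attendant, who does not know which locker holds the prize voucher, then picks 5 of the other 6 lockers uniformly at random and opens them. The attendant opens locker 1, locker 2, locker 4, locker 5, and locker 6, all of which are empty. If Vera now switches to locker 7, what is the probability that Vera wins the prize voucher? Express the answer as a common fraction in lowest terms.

1/2

Apply Bayes' rule, conditioning on where the prize voucher actually is.
If it is in any of lockers 1, 2, 4, 5, and 6 (prior 1/7 each): that locker was opened and seen not to hold the prize — ruled out; weight (1/7)·0 = 0 each.
If it is in either of lockers 3 and 7 (prior 1/7 each): the attendant picks exactly this set with probability 1/6 regardless, and none is the prize; weight (1/7)·(1/6) = 1/42 each.
The weights sum to 1/21.
So P(the prize voucher in locker 7 | the attendant opened locker 1, locker 2, locker 4, locker 5, and locker 6) = (1/42) / (1/21) = 1/2.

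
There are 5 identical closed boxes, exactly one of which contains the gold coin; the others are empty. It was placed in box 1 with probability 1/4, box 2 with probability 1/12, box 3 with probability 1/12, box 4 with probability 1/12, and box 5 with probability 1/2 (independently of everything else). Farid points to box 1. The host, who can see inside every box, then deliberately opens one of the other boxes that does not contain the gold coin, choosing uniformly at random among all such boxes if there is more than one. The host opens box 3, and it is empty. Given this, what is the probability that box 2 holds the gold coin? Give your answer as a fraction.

Apply Bayes' rule, conditioning on where the gold coin actually is.
If it is in box 1 (prior 1/4): the host has 4 equally likely choices, so probability 1/4; weight (1/4)·(1/4) = 1/16.
If it is in either of boxes 2 and 4 (prior 1/12 each): the host has 3 equally likely choices, so probability 1/3; weight (1/12)·(1/3) = 1/36 each.
If it is in box 3 (prior 1/12): the host opened box 3, so this case is ruled out; weight (1/12)·0 = 0.
If it is in box 5 (prior 1/2): the host has 3 equally likely choices, so probability 1/3; weight (1/2)·(1/3) = 1/6.
The weights sum to 41/144.
So P(the gold coin in box 2 | the host opened box 3) = (1/36) / (41/144) = 4/41.

4/41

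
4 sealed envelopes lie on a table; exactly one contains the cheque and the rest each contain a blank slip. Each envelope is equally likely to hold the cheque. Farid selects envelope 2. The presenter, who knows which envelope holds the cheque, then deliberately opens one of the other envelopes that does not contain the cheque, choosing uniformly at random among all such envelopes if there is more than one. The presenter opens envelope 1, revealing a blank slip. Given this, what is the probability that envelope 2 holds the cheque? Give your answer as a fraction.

1/4

Apply Bayes' rule, conditioning on where the cheque actually is.
If it is in envelope 1 (prior 1/4): the presenter opened envelope 1, so this case is ruled out; weight (1/4)·0 = 0.
If it is in envelope 2 (prior 1/4): the presenter has 3 equally likely choices, so probability 1/3; weight (1/4)·(1/3) = 1/12.
If it is in either of envelopes 3 and 4 (prior 1/4 each): the presenter has 2 equally likely choices, so probability 1/2; weight (1/4)·(1/2) = 1/8 each.
The weights sum to 1/3.
So P(the cheque in envelope 2 | the presenter opened envelope 1) = (1/12) / (1/3) = 1/4.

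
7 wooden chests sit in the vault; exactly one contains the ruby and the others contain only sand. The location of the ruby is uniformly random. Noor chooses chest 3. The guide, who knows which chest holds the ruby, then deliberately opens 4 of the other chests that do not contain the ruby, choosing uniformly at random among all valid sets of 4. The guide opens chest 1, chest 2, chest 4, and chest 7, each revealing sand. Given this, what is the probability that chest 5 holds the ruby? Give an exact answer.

Condition on the true location of the ruby.
If it is in any of chests 1, 2, 4, and 7 (prior 1/7 each): that chest was opened and seen not to hold the prize — ruled out; weight (1/7)·0 = 0 each.
If it is in chest 3 (prior 1/7): the guide has 15 equally likely choices, so probability 1/15; weight (1/7)·(1/15) = 1/105.
If it is in either of chests 5 and 6 (prior 1/7 each): the guide has 5 equally likely choices, so probability 1/5; weight (1/7)·(1/5) = 1/35 each.
The weights sum to 1/15.
So P(the ruby in chest 5 | the guide opened chest 1, chest 2, chest 4, and chest 7) = (1/35) / (1/15) = 3/7.

3/7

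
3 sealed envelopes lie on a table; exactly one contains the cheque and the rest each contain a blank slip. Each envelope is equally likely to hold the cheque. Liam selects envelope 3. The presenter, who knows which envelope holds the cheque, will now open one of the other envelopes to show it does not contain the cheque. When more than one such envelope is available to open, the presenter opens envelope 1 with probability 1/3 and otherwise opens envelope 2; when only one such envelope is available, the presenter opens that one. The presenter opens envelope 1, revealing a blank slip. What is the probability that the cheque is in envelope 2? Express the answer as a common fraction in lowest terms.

3/4

Apply Bayes' rule, conditioning on where the cheque actually is.
If it is in envelope 1 (prior 1/3): the presenter opened envelope 1, so this case is ruled out; weight (1/3)·0 = 0.
If it is in envelope 2 (prior 1/3): only envelope 1 is available, probability 1; weight (1/3)·1 = 1/3.
If it is in envelope 3 (prior 1/3): envelope 1 is available, opened with probability 1/3; weight (1/3)·(1/3) = 1/9.
The weights sum to 4/9.
So P(the cheque in envelope 2 | the presenter opened envelope 1) = (1/3) / (4/9) = 3/4.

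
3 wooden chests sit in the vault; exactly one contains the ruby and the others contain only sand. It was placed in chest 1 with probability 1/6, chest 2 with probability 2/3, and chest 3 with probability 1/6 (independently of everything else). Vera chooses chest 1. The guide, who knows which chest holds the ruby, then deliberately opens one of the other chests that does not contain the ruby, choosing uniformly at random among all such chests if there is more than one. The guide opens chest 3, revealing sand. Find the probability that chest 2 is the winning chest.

Apply Bayes' rule, conditioning on where the ruby actually is.
If it is in chest 1 (prior 1/6): the guide has 2 equally likely choices, so probability 1/2; weight (1/6)·(1/2) = 1/12.
If it is in chest 2 (prior 2/3): the guide has no choice, probability 1; weight (2/3)·1 = 2/3.
If it is in chest 3 (prior 1/6): the guide opened chest 3, so this case is ruled out; weight (1/6)·0 = 0.
The weights sum to 3/4.
So P(the ruby in chest 2 | the guide opened chest 3) = (2/3) / (3/4) = 8/9.

8/9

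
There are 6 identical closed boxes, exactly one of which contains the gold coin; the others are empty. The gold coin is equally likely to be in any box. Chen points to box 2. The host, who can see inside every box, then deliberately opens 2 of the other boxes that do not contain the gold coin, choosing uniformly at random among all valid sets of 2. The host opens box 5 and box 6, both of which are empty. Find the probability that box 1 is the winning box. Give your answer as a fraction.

5/18

Apply Bayes' rule, conditioning on where the gold coin actually is.
If it is in any of boxes 1, 3, and 4 (prior 1/6 each): the host has 6 equally likely choices, so probability 1/6; weight (1/6)·(1/6) = 1/36 each.
If it is in box 2 (prior 1/6): the host has 10 equally likely choices, so probability 1/10; weight (1/6)·(1/10) = 1/60.
If it is in either of boxes 5 and 6 (prior 1/6 each): that box was opened and seen not to hold the prize — ruled out; weight (1/6)·0 = 0 each.
The weights sum to 1/10.
So P(the gold coin in box 1 | the host opened box 5 and box 6) = (1/36) / (1/10) = 5/18.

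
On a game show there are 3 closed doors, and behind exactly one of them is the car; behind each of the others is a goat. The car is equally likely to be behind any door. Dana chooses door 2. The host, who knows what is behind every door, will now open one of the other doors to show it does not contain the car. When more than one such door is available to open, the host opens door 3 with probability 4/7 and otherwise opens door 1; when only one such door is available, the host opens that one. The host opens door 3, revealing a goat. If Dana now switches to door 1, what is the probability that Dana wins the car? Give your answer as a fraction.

Condition on the true location of the car.
If it is behind door 1 (prior 1/3): only door 3 is available, probability 1; weight (1/3)·1 = 1/3.
If it is behind door 2 (prior 1/3): door 3 is available, opened with probability 4/7; weight (1/3)·(4/7) = 4/21.
If it is behind door 3 (prior 1/3): the host opened door 3, so this case is ruled out; weight (1/3)·0 = 0.
The weights sum to 11/21.
So P(the car behind door 1 | the host opened door 3) = (1/3) / (11/21) = 7/11.

7/11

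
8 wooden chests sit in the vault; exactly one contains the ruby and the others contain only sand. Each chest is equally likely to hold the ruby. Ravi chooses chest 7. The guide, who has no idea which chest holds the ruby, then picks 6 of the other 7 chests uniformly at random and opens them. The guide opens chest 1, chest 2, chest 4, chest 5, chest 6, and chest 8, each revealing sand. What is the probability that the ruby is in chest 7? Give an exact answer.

Apply Bayes' rule, conditioning on where the ruby actually is.
If it is in any of chests 1, 2, 4, 5, 6, and 8 (prior 1/8 each): that chest was opened and seen not to hold the prize — ruled out; weight (1/8)·0 = 0 each.
If it is in either of chests 3 and 7 (prior 1/8 each): the guide picks exactly this set with probability 1/7 regardless, and none is the prize; weight (1/8)·(1/7) = 1/56 each.
The weights sum to 1/28.
So P(the ruby in chest 7 | the guide opened chest 1, chest 2, chest 4, chest 5, chest 6, and chest 8) = (1/56) / (1/28) = 1/2.

1/2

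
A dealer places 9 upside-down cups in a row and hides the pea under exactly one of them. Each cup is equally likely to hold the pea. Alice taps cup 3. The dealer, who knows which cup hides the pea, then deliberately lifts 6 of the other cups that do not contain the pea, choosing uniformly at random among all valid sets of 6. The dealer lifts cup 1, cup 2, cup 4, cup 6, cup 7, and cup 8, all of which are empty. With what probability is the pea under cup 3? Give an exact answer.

Consider each possible location of the pea in turn.
If it is under any of cups 1, 2, 4, 6, 7, and 8 (prior 1/9 each): that cup was opened and seen not to hold the prize — ruled out; weight (1/9)·0 = 0 each.
If it is under cup 3 (prior 1/9): the dealer has 28 equally likely choices, so probability 1/28; weight (1/9)·(1/28) = 1/252.
If it is under either of cups 5 and 9 (prior 1/9 each): the dealer has 7 equally likely choices, so probability 1/7; weight (1/9)·(1/7) = 1/63 each.
The weights sum to 1/28.
So P(the pea under cup 3 | the dealer opened cup 1, cup 2, cup 4, cup 6, cup 7, and cup 8) = (1/252) / (1/28) = 1/9.

1/9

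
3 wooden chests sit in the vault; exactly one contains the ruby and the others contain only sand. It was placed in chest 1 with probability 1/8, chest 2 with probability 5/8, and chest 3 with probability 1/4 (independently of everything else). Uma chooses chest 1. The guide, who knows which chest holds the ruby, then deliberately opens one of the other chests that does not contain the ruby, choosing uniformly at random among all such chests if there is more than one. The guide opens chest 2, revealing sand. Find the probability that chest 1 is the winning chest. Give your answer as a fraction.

Consider each possible location of the ruby in turn.
If it is in chest 1 (prior 1/8): the guide has 2 equally likely choices, so probability 1/2; weight (1/8)·(1/2) = 1/16.
If it is in chest 2 (prior 5/8): the guide opened chest 2, so this case is ruled out; weight (5/8)·0 = 0.
If it is in chest 3 (prior 1/4): the guide has no choice, probability 1; weight (1/4)·1 = 1/4.
The weights sum to 5/16.
So P(the ruby in chest 1 | the guide opened chest 2) = (1/16) / (5/16) = 1/5.

1/5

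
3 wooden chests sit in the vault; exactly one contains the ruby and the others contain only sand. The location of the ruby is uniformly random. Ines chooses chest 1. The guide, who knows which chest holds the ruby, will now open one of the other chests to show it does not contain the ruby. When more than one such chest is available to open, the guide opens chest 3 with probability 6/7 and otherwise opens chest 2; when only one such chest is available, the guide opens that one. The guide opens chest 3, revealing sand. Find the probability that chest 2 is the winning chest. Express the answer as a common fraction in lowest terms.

7/13

Consider each possible location of the ruby in turn.
If it is in chest 1 (prior 1/3): chest 3 is available, opened with probability 6/7; weight (1/3)·(6/7) = 2/7.
If it is in chest 2 (prior 1/3): only chest 3 is available, probability 1; weight (1/3)·1 = 1/3.
If it is in chest 3 (prior 1/3): the guide opened chest 3, so this case is ruled out; weight (1/3)·0 = 0.
The weights sum to 13/21.
So P(the ruby in chest 2 | the guide opened chest 3) = (1/3) / (13/21) = 7/13.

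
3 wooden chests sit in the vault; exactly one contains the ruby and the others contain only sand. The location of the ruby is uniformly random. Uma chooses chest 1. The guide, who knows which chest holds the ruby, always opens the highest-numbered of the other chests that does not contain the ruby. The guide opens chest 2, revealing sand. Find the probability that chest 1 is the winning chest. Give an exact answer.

Apply Bayes' rule, conditioning on where the ruby actually is.
If it is in chest 1 (prior 1/3): the guide would have opened chest 3 instead, probability 0; weight (1/3)·0 = 0.
If it is in chest 2 (prior 1/3): the guide opened chest 2, so this case is ruled out; weight (1/3)·0 = 0.
If it is in chest 3 (prior 1/3): chest 2 is the highest-numbered option available, probability 1; weight (1/3)·1 = 1/3.
The weights sum to 1/3.
So P(the ruby in chest 1 | the guide opened chest 2) = 0 / (1/3) = 0.

0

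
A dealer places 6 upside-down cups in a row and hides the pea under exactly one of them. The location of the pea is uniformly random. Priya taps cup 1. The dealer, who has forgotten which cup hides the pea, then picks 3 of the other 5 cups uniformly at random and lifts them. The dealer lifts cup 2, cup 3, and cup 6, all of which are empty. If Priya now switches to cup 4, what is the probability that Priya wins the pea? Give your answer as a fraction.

Because the dealer chose which cups to lift without knowing where the pea is, the choice is independent of the prize location. Learning that none of the 3 opened cups holds the pea simply rules out those 3 locations and leaves the remaining 3 cups still equally likely by symmetry.
So P(the pea under cup 4) = 1/3.

1/3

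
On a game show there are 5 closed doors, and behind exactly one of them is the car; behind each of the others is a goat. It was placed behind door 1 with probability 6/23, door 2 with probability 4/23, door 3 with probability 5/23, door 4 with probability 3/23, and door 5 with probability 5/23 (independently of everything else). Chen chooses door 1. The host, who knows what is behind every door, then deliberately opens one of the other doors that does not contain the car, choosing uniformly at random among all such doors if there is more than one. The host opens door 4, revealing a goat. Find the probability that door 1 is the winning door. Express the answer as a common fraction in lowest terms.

Condition on the true location of the car.
If it is behind door 1 (prior 6/23): the host has 4 equally likely choices, so probability 1/4; weight (6/23)·(1/4) = 3/46.
If it is behind door 2 (prior 4/23): the host has 3 equally likely choices, so probability 1/3; weight (4/23)·(1/3) = 4/69.
If it is behind either of doors 3 and 5 (prior 5/23 each): the host has 3 equally likely choices, so probability 1/3; weight (5/23)·(1/3) = 5/69 each.
If it is behind door 4 (prior 3/23): the host opened door 4, so this case is ruled out; weight (3/23)·0 = 0.
The weights sum to 37/138.
So P(the car behind door 1 | the host opened door 4) = (3/46) / (37/138) = 9/37.

9/37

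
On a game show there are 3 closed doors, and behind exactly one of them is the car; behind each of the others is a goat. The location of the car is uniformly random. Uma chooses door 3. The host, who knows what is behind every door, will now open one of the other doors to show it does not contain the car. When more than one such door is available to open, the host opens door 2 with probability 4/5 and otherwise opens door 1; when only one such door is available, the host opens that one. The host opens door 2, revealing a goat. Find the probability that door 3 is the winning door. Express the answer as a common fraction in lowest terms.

4/9

Consider each possible location of the car in turn.
If it is behind door 1 (prior 1/3): only door 2 is available, probability 1; weight (1/3)·1 = 1/3.
If it is behind door 2 (prior 1/3): the host opened door 2, so this case is ruled out; weight (1/3)·0 = 0.
If it is behind door 3 (prior 1/3): door 2 is available, opened with probability 4/5; weight (1/3)·(4/5) = 4/15.
The weights sum to 3/5.
So P(the car behind door 3 | the host opened door 2) = (4/15) / (3/5) = 4/9.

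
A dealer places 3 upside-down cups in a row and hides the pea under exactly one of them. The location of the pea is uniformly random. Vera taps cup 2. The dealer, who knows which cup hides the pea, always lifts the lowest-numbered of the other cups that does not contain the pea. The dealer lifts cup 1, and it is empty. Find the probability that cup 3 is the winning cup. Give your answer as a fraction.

Consider each possible location of the pea in turn.
If it is under cup 1 (prior 1/3): the dealer opened cup 1, so this case is ruled out; weight (1/3)·0 = 0.
If it is under either of cups 2 and 3 (prior 1/3 each): cup 1 is the lowest-numbered option available, probability 1; weight (1/3)·1 = 1/3 each.
The weights sum to 2/3.
So P(the pea under cup 3 | the dealer opened cup 1) = (1/3) / (2/3) = 1/2.

1/2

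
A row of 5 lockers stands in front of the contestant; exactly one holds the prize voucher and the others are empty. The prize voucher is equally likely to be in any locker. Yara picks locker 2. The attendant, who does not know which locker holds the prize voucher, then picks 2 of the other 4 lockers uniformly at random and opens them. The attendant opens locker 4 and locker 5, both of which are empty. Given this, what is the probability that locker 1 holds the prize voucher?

1/3

Consider each possible location of the prize voucher in turn.
If it is in any of lockers 1, 2, and 3 (prior 1/5 each): the attendant picks exactly this set with probability 1/6 regardless, and none is the prize; weight (1/5)·(1/6) = 1/30 each.
If it is in either of lockers 4 and 5 (prior 1/5 each): that locker was opened and seen not to hold the prize — ruled out; weight (1/5)·0 = 0 each.
The weights sum to 1/10.
So P(the prize voucher in locker 1 | the attendant opened locker 4 and locker 5) = (1/30) / (1/10) = 1/3.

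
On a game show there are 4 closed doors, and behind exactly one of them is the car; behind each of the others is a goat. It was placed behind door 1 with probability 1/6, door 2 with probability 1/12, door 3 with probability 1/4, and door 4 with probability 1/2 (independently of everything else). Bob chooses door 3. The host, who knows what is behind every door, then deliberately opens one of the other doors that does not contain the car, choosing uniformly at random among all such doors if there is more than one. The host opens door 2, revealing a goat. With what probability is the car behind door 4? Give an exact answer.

3/5

Apply Bayes' rule, conditioning on where the car actually is.
If it is behind door 1 (prior 1/6): the host has 2 equally likely choices, so probability 1/2; weight (1/6)·(1/2) = 1/12.
If it is behind door 2 (prior 1/12): the host opened door 2, so this case is ruled out; weight (1/12)·0 = 0.
If it is behind door 3 (prior 1/4): the host has 3 equally likely choices, so probability 1/3; weight (1/4)·(1/3) = 1/12.
If it is behind door 4 (prior 1/2): the host has 2 equally likely choices, so probability 1/2; weight (1/2)·(1/2) = 1/4.
The weights sum to 5/12.
So P(the car behind door 4 | the host opened door 2) = (1/4) / (5/12) = 3/5.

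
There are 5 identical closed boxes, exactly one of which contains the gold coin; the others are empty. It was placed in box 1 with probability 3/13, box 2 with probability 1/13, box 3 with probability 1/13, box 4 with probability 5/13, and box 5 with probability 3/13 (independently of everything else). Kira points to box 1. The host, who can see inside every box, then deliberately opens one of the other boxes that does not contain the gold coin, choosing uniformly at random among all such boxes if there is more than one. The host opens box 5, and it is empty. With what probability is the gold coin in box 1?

9/37

Condition on the true location of the gold coin.
If it is in box 1 (prior 3/13): the host has 4 equally likely choices, so probability 1/4; weight (3/13)·(1/4) = 3/52.
If it is in either of boxes 2 and 3 (prior 1/13 each): the host has 3 equally likely choices, so probability 1/3; weight (1/13)·(1/3) = 1/39 each.
If it is in box 4 (prior 5/13): the host has 3 equally likely choices, so probability 1/3; weight (5/13)·(1/3) = 5/39.
If it is in box 5 (prior 3/13): the host opened box 5, so this case is ruled out; weight (3/13)·0 = 0.
The weights sum to 37/156.
So P(the gold coin in box 1 | the host opened box 5) = (3/52) / (37/156) = 9/37.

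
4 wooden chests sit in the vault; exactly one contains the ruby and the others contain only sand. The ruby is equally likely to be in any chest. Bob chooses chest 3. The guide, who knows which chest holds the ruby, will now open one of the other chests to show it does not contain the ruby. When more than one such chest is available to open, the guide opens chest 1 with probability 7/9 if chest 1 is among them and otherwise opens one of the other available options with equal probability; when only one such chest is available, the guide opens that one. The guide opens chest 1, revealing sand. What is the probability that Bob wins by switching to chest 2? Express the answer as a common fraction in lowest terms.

1/3

Consider each possible location of the ruby in turn.
If it is in chest 1 (prior 1/4): the guide opened chest 1, so this case is ruled out; weight (1/4)·0 = 0.
If it is in any of chests 2, 3, and 4 (prior 1/4 each): chest 1 is available, opened with probability 7/9; weight (1/4)·(7/9) = 7/36 each.
The weights sum to 7/12.
So P(the ruby in chest 2 | the guide opened chest 1) = (7/36) / (7/12) = 1/3.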